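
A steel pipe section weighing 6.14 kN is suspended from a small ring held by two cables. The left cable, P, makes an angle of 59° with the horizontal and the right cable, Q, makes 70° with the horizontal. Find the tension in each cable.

ΣF_x = 0: −T_P·cos59° + T_Q·cos70° = 0 → T_Q = 1.50587·T_P.
ΣF_y = 0: T_P·sin59° + T_Q·sin70° = 6.14.
Substitute: T_P·(0.857167 + 1.50587·0.939693) = 6.14 → T_P = 2.7022 ≈ 2.702 kN.
Then T_Q = 1.50587 × 2.7022 = 4.069 kN.

T_P = 2.702 kN, T_Q = 4.069 kN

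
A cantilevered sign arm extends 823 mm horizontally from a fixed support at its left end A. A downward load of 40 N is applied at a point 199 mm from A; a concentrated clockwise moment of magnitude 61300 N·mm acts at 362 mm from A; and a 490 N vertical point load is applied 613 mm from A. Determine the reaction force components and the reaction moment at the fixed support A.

ΣF_x = 0: A_x = 0.
ΣF_y = 0: A_y − 40 − 490 = 0 → A_y = 530.0 N.
ΣM about A: M_A − 40·199 − 61300 − 490·613 = 0 → M_A = 369600 N·mm.

A_x = 0, A_y = 530.0 N, M_A = 369600 N·mm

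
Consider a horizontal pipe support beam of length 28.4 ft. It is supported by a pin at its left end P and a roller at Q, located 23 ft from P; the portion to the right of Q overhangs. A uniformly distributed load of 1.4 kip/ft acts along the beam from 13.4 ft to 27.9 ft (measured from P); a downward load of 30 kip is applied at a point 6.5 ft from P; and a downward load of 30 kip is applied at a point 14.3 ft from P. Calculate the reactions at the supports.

P_x = 0, P_y = 34.94 kip, Q_y = 45.36 kip

Resultant of the distributed load: 1.4 × 14.5 = 20.3 kip at 20.65 ft from P.
Taking moments about P: Q_y·23 − (1.4·14.5)·20.65 − 30·6.5 − 30·14.3 = 0 → Q_y = 1043.195/23 = 45.3563 ≈ 45.36 kip.
ΣF_y = 0: P_y + 45.3563 − 1.4·14.5 − 30 − 30 = 0 → P_y = 34.94 kip.
ΣF_x = 0: no horizontal applied forces, so P_x = 0.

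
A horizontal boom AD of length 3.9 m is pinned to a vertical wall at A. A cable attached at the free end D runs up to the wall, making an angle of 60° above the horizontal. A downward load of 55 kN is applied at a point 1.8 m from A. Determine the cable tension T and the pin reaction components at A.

ΣM about A: T·sin60°·3.9 − 55·1.8 = 0 → T = 99/(3.9·0.866025) = 29.3116 ≈ 29.31 kN.
ΣF_x = 0: A_x − T·cos60° = 0 → A_x = 29.3116 × 0.5 = 14.66 kN.
ΣF_y = 0: A_y + T·sin60° − 55 = 0 → A_y = 55 − 29.3116 × 0.866025 = 29.62 kN.

T = 29.31 kN, A_x = 14.66 kN, A_y = 29.62 kN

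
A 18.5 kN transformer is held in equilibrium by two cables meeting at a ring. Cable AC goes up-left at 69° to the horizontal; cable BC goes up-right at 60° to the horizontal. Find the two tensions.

T_AC = 11.90 kN, T_BC = 8.531 kN

ΣF_x = 0: −T_AC·cos69° + T_BC·cos60° = 0 → T_BC = 0.716736·T_AC.
ΣF_y = 0: T_AC·sin69° + T_BC·sin60° = 18.5.
Substitute: T_AC·(0.93358 + 0.716736·0.866025) = 18.5 → T_AC = 11.9025 ≈ 11.90 kN.
Then T_BC = 0.716736 × 11.9025 = 8.531 kN.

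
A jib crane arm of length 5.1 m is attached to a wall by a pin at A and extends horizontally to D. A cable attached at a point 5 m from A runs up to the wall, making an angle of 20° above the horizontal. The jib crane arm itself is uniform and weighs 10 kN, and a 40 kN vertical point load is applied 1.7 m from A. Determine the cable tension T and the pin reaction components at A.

ΣM about A: T·sin20°·5 − 10·2.55 − 40·1.7 = 0 → T = 93.5/(5·0.34202) = 54.6752 ≈ 54.68 kN.
ΣF_x = 0: A_x − T·cos20° = 0 → A_x = 54.6752 × 0.939693 = 51.38 kN.
ΣF_y = 0: A_y + T·sin20° − 10 − 40 = 0 → A_y = 50 − 54.6752 × 0.34202 = 31.30 kN.

T = 54.68 kN, A_x = 51.38 kN, A_y = 31.30 kN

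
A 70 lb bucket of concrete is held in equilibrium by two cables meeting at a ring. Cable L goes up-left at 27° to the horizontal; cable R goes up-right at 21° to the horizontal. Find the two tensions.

T_L = 87.94 lb, T_R = 83.93 lb

ΣF_x = 0: −T_L·cos27° + T_R·cos21° = 0 → T_R = 0.954397·T_L.
ΣF_y = 0: T_L·sin27° + T_R·sin21° = 70.
Substitute: T_L·(0.45399 + 0.954397·0.358368) = 70 → T_L = 87.938 ≈ 87.94 lb.
Then T_R = 0.954397 × 87.938 = 83.93 lb.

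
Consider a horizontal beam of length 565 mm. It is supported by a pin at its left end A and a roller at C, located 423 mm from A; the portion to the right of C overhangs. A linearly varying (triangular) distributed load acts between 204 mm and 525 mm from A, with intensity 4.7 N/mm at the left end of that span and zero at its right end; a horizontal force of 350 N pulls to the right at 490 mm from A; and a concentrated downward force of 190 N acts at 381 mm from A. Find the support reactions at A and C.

A_x = -350.0 N, A_y = 218.6 N, C_y = 725.8 N

Resultant of the triangular load: ½ × 4.7 × 321 = 754.35 N, acting at 311 mm from A (one-third of the span from the peak).
ΣM about A: C_y·423 − (½·4.7·321)·311 − 190·381 = 0 → C_y = 306992.85/423 = 725.751 ≈ 725.8 N.
ΣF_y = 0: A_y + 725.751 − ½·4.7·321 − 190 = 0 → A_y = 218.6 N.
ΣF_x = 0: A_x + 350 = 0 → A_x = -350.0 N.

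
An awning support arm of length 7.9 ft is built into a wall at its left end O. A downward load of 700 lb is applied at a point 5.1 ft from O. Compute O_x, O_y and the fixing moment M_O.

O_x = 0, O_y = 700.0 lb, M_O = 3570 lb·ft

ΣF_x = 0: O_x = 0.
ΣF_y = 0: O_y − 700 = 0 → O_y = 700.0 lb.
ΣM about O: M_O − 700·5.1 = 0 → M_O = 3570 lb·ft.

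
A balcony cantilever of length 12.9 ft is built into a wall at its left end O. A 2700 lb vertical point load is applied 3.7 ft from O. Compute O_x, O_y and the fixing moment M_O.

ΣF_x = 0: O_x = 0.
ΣF_y = 0: O_y − 2700 = 0 → O_y = 2700 lb.
ΣM about O: M_O − 2700·3.7 = 0 → M_O = 9990 lb·ft.

O_x = 0, O_y = 2700 lb, M_O = 9990 lb·ft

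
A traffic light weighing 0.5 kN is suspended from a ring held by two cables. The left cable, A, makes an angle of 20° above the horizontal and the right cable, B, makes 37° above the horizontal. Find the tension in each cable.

T_A = 0.4761 kN, T_B = 0.5602 kN

ΣF_x = 0: −T_A·cos20° + T_B·cos37° = 0 → T_B = 1.17662·T_A.
ΣF_y = 0: T_A·sin20° + T_B·sin37° = 0.5.
Substitute: T_A·(0.34202 + 1.17662·0.601815) = 0.5 → T_A = 0.476133 ≈ 0.4761 kN.
Then T_B = 1.17662 × 0.476133 = 0.5602 kN.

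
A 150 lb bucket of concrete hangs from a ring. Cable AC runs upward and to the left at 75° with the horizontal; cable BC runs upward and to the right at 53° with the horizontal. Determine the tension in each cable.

T_AC = 114.6 lb, T_BC = 49.27 lb

ΣF_x = 0: −T_AC·cos75° + T_BC·cos53° = 0 → T_BC = 0.430064·T_AC.
ΣF_y = 0: T_AC·sin75° + T_BC·sin53° = 150.
Substitute: T_AC·(0.965926 + 0.430064·0.798636) = 150 → T_AC = 114.557 ≈ 114.6 lb.
Then T_BC = 0.430064 × 114.557 = 49.27 lb.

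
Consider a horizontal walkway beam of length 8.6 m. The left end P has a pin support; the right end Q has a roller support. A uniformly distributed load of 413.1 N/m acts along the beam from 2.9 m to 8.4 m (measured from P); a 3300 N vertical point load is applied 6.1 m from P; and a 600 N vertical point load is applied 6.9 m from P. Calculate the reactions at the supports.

Resultant of the distributed load: 413.1 × 5.5 = 2272.05 N at 5.65 m from P.
Taking moments about P: Q_y·8.6 − (413.1·5.5)·5.65 − 3300·6.1 − 600·6.9 = 0 → Q_y = 37107.0825/8.6 = 4314.78 ≈ 4315 N.
ΣF_y = 0: P_y + 4314.78 − 413.1·5.5 − 3300 − 600 = 0 → P_y = 1857 N.
ΣF_x = 0: no horizontal applied forces, so P_x = 0.

P_x = 0, P_y = 1857 N, Q_y = 4315 N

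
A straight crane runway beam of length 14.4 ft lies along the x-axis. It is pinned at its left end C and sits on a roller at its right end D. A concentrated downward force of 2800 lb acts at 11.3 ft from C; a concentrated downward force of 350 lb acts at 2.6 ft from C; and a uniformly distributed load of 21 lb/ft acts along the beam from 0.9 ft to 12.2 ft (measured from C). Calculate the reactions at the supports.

C_x = 0, C_y = 1019 lb, D_y = 2368 lb

Resultant of the distributed load: 21 × 11.3 = 237.3 lb at 6.55 ft from C.
Moments about C: D_y·14.4 − 2800·11.3 − 350·2.6 − (21·11.3)·6.55 = 0 → D_y = 34104.315/14.4 = 2368.36 ≈ 2368 lb.
ΣF_y = 0: C_y + 2368.36 − 2800 − 350 − 21·11.3 = 0 → C_y = 1019 lb.
ΣF_x = 0: no horizontal applied forces, so C_x = 0.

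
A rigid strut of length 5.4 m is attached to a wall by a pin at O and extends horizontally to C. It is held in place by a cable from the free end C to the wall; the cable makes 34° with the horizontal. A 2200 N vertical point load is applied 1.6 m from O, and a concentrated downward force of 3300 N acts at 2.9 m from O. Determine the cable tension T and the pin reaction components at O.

ΣM about O: T·sin34°·5.4 − 2200·1.6 − 3300·2.9 = 0 → T = 13090/(5.4·0.559193) = 4334.95 ≈ 4335 N.
ΣF_x = 0: O_x − T·cos34° = 0 → O_x = 4334.95 × 0.829038 = 3594 N.
ΣF_y = 0: O_y + T·sin34° − 2200 − 3300 = 0 → O_y = 5500 − 4334.95 × 0.559193 = 3076 N.

T = 4335 N, O_x = 3594 N, O_y = 3076 N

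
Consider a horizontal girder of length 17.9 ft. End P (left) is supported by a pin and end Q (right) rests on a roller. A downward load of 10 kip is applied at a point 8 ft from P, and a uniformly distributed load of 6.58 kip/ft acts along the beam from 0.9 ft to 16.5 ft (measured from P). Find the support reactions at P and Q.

P_x = 0, P_y = 58.29 kip, Q_y = 54.36 kip

Resultant of the distributed load: 6.58 × 15.6 = 102.648 kip at 8.7 ft from P.
ΣM about P: Q_y·17.9 − 10·8 − (6.58·15.6)·8.7 = 0 → Q_y = 973.0376/17.9 = 54.3596 ≈ 54.36 kip.
ΣF_y = 0: P_y + 54.3596 − 10 − 6.58·15.6 = 0 → P_y = 58.29 kip.
ΣF_x = 0: no horizontal applied forces, so P_x = 0.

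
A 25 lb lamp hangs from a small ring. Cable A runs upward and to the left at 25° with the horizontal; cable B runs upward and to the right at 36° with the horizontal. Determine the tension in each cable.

T_A = 23.12 lb, T_B = 25.91 lb

ΣF_x = 0: −T_A·cos25° + T_B·cos36° = 0 → T_B = 1.12026·T_A.
ΣF_y = 0: T_A·sin25° + T_B·sin36° = 25.
Substitute: T_A·(0.422618 + 1.12026·0.587785) = 25 → T_A = 23.1248 ≈ 23.12 lb.
Then T_B = 1.12026 × 23.1248 = 25.91 lb.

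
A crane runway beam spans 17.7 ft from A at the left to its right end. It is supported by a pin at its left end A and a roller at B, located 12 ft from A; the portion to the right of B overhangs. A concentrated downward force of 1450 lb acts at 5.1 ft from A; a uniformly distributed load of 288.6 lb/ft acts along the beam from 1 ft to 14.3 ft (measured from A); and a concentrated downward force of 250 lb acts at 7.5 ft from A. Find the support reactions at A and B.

Resultant of the distributed load: 288.6 × 13.3 = 3838.38 lb at 7.65 ft from A.
Moments about A: B_y·12 − 1450·5.1 − (288.6·13.3)·7.65 − 250·7.5 = 0 → B_y = 38633.607/12 = 3219.47 ≈ 3219 lb.
ΣF_y = 0: A_y + 3219.47 − 1450 − 288.6·13.3 − 250 = 0 → A_y = 2319 lb.
ΣF_x = 0: no horizontal applied forces, so A_x = 0.

A_x = 0, A_y = 2319 lb, B_y = 3219 lb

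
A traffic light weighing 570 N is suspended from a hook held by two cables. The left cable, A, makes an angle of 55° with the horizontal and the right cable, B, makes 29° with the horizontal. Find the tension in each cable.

ΣF_x = 0: −T_A·cos55° + T_B·cos29° = 0 → T_B = 0.655801·T_A.
ΣF_y = 0: T_A·sin55° + T_B·sin29° = 570.
Substitute: T_A·(0.819152 + 0.655801·0.48481) = 570 → T_A = 501.279 ≈ 501.3 N.
Then T_B = 0.655801 × 501.279 = 328.7 N.

T_A = 501.3 N, T_B = 328.7 N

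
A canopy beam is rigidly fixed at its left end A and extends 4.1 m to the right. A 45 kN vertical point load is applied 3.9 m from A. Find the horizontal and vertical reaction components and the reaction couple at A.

ΣF_x = 0: A_x = 0.
ΣF_y = 0: A_y − 45 = 0 → A_y = 45.00 kN.
ΣM about A: M_A − 45·3.9 = 0 → M_A = 175.5 kN·m.

A_x = 0, A_y = 45.00 kN, M_A = 175.5 kN·m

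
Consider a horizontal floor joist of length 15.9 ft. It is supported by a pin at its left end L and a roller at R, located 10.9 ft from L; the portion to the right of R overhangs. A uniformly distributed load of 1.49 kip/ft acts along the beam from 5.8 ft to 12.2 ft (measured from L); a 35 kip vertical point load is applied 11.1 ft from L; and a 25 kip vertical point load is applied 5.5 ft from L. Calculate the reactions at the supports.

Resultant of the distributed load: 1.49 × 6.4 = 9.536 kip at 9 ft from L.
Taking moments about L: R_y·10.9 − (1.49·6.4)·9 − 35·11.1 − 25·5.5 = 0 → R_y = 611.824/10.9 = 56.1306 ≈ 56.13 kip.
ΣF_y = 0: L_y + 56.1306 − 1.49·6.4 − 35 − 25 = 0 → L_y = 13.41 kip.
ΣF_x = 0: no horizontal applied forces, so L_x = 0.

L_x = 0, L_y = 13.41 kip, R_y = 56.13 kip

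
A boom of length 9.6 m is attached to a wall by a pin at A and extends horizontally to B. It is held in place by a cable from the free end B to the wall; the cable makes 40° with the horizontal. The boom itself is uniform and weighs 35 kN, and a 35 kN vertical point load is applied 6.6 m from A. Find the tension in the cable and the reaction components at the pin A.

T = 64.66 kN, A_x = 49.53 kN, A_y = 28.44 kN

ΣM about A: T·sin40°·9.6 − 35·4.8 − 35·6.6 = 0 → T = 399/(9.6·0.642788) = 64.6597 ≈ 64.66 kN.
ΣF_x = 0: A_x − T·cos40° = 0 → A_x = 64.6597 × 0.766044 = 49.53 kN.
ΣF_y = 0: A_y + T·sin40° − 35 − 35 = 0 → A_y = 70 − 64.6597 × 0.642788 = 28.44 kN.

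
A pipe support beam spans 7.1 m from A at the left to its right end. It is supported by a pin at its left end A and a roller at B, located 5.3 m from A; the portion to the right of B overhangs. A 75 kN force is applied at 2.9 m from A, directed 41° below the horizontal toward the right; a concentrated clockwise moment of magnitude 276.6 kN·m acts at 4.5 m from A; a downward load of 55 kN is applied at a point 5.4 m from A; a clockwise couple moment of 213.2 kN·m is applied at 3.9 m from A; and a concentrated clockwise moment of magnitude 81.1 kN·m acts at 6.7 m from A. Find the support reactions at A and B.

ΣM about A: B_y·5.3 − 75·sin41°·2.9 − 276.6 − 55·5.4 − 213.2 − 81.1 = 0 → B_y = 1010.59/5.3 = 190.677 ≈ 190.7 kN.
ΣF_y = 0: A_y + 190.677 − 75·sin41° − 55 = 0 → A_y = -86.47 kN.
ΣF_x = 0: A_x + 75·cos41° = 0 → A_x = -56.60 kN.

A_x = -56.60 kN, A_y = -86.47 kN, B_y = 190.7 kN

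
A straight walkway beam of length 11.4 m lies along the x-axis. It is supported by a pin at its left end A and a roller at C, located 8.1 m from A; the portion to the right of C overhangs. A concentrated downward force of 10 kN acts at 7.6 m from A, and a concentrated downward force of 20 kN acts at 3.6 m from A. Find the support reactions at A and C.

Taking moments about A: C_y·8.1 − 10·7.6 − 20·3.6 = 0 → C_y = 148/8.1 = 18.2716 ≈ 18.27 kN.
ΣF_y = 0: A_y + 18.2716 − 10 − 20 = 0 → A_y = 11.73 kN.
ΣF_x = 0: no horizontal applied forces, so A_x = 0.

A_x = 0, A_y = 11.73 kN, C_y = 18.27 kN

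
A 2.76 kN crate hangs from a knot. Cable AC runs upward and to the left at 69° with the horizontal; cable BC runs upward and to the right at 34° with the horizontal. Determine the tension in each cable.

ΣF_x = 0: −T_AC·cos69° + T_BC·cos34° = 0 → T_BC = 0.43227·T_AC.
ΣF_y = 0: T_AC·sin69° + T_BC·sin34° = 2.76.
Substitute: T_AC·(0.93358 + 0.43227·0.559193) = 2.76 → T_AC = 2.34833 ≈ 2.348 kN.
Then T_BC = 0.43227 × 2.34833 = 1.015 kN.

T_AC = 2.348 kN, T_BC = 1.015 kN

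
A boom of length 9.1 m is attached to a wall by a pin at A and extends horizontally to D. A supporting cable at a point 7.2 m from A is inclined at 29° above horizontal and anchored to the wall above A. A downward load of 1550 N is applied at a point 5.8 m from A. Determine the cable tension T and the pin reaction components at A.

ΣM about A: T·sin29°·7.2 − 1550·5.8 = 0 → T = 8990/(7.2·0.48481) = 2575.46 ≈ 2575 N.
ΣF_x = 0: A_x − T·cos29° = 0 → A_x = 2575.46 × 0.87462 = 2253 N.
ΣF_y = 0: A_y + T·sin29° − 1550 = 0 → A_y = 1550 − 2575.46 × 0.48481 = 301.4 N.

T = 2575 N, A_x = 2253 N, A_y = 301.4 N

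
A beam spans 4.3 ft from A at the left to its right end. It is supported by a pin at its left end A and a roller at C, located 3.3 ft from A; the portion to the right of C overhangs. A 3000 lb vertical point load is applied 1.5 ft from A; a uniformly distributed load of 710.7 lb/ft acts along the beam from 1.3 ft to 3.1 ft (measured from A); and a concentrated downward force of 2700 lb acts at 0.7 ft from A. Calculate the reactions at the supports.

Resultant of the distributed load: 710.7 × 1.8 = 1279.26 lb at 2.2 ft from A.
ΣM about A: C_y·3.3 − 3000·1.5 − (710.7·1.8)·2.2 − 2700·0.7 = 0 → C_y = 9204.372/3.3 = 2789.2 ≈ 2789 lb.
ΣF_y = 0: A_y + 2789.2 − 3000 − 710.7·1.8 − 2700 = 0 → A_y = 4190 lb.
ΣF_x = 0: no horizontal applied forces, so A_x = 0.

A_x = 0, A_y = 4190 lb, C_y = 2789 lb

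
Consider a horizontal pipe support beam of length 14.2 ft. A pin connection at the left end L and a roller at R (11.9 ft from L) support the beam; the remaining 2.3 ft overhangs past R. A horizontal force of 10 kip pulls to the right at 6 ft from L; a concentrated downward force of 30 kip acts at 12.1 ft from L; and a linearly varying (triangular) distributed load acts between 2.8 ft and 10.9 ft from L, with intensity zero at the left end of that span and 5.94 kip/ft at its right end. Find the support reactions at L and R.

Resultant of the triangular load: ½ × 5.94 × 8.1 = 24.057 kip, acting at 8.2 ft from L (one-third of the span from the peak).
ΣM about L: R_y·11.9 − 30·12.1 − (½·5.94·8.1)·8.2 = 0 → R_y = 560.2674/11.9 = 47.0813 ≈ 47.08 kip.
ΣF_y = 0: L_y + 47.0813 − 30 − ½·5.94·8.1 = 0 → L_y = 6.976 kip.
ΣF_x = 0: L_x + 10 = 0 → L_x = -10.00 kip.

L_x = -10.00 kip, L_y = 6.976 kip, R_y = 47.08 kip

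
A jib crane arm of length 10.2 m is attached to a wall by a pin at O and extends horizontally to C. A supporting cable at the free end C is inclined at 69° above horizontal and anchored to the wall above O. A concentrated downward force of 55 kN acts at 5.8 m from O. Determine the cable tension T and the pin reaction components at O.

T = 33.50 kN, O_x = 12.01 kN, O_y = 23.73 kN

ΣM about O: T·sin69°·10.2 − 55·5.8 = 0 → T = 319/(10.2·0.93358) = 33.4995 ≈ 33.50 kN.
ΣF_x = 0: O_x − T·cos69° = 0 → O_x = 33.4995 × 0.358368 = 12.01 kN.
ΣF_y = 0: O_y + T·sin69° − 55 = 0 → O_y = 55 − 33.4995 × 0.93358 = 23.73 kN.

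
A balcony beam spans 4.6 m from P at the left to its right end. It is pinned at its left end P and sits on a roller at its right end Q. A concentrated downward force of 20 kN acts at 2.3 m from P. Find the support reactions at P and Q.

Taking moments about P: Q_y·4.6 − 20·2.3 = 0 → Q_y = 46/4.6 = 10.00 kN.
ΣF_y = 0: P_y + 10 − 20 = 0 → P_y = 10.00 kN.
ΣF_x = 0: no horizontal applied forces, so P_x = 0.

P_x = 0, P_y = 10.00 kN, Q_y = 10.00 kN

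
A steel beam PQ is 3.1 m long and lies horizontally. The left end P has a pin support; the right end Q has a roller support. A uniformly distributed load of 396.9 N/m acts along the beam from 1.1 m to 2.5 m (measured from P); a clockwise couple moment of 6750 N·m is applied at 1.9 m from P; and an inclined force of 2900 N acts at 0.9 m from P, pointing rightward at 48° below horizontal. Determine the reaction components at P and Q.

Resultant of the distributed load: 396.9 × 1.4 = 555.66 N at 1.8 m from P.
Moments about P: Q_y·3.1 − (396.9·1.4)·1.8 − 6750 − 2900·sin48°·0.9 = 0 → Q_y = 9689.8/3.1 = 3125.74 ≈ 3126 N.
ΣF_y = 0: P_y + 3125.74 − 396.9·1.4 − 2900·sin48° = 0 → P_y = -415.0 N.
ΣF_x = 0: P_x + 2900·cos48° = 0 → P_x = -1940 N.

P_x = -1940 N, P_y = -415.0 N, Q_y = 3126 N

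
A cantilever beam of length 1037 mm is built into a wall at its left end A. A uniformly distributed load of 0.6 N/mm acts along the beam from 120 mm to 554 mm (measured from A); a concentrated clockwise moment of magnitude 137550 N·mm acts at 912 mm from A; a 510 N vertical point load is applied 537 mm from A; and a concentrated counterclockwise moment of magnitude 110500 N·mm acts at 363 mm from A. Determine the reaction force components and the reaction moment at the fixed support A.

A_x = 0, A_y = 770.4 N, M_A = 388700 N·mm

Resultant of the distributed load: 0.6 × 434 = 260.4 N at 337 mm from A.
ΣF_x = 0: A_x = 0.
ΣF_y = 0: A_y − 0.6·434 − 510 = 0 → A_y = 770.4 N.
ΣM about A: M_A − (0.6·434)·337 − 137550 − 510·537 + 110500 = 0 → M_A = 388700 N·mm.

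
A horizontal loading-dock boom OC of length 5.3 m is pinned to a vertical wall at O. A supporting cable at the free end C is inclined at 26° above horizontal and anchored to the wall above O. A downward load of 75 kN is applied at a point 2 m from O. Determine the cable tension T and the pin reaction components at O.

ΣM about O: T·sin26°·5.3 − 75·2 = 0 → T = 150/(5.3·0.438371) = 64.5615 ≈ 64.56 kN.
ΣF_x = 0: O_x − T·cos26° = 0 → O_x = 64.5615 × 0.898794 = 58.03 kN.
ΣF_y = 0: O_y + T·sin26° − 75 = 0 → O_y = 75 − 64.5615 × 0.438371 = 46.70 kN.

T = 64.56 kN, O_x = 58.03 kN, O_y = 46.70 kN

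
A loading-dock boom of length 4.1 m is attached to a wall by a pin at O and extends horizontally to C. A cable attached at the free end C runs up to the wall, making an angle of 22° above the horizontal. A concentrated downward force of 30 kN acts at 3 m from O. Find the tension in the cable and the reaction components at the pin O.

ΣM about O: T·sin22°·4.1 − 30·3 = 0 → T = 90/(4.1·0.374607) = 58.598 ≈ 58.60 kN.
ΣF_x = 0: O_x − T·cos22° = 0 → O_x = 58.598 × 0.927184 = 54.33 kN.
ΣF_y = 0: O_y + T·sin22° − 30 = 0 → O_y = 30 − 58.598 × 0.374607 = 8.049 kN.

T = 58.60 kN, O_x = 54.33 kN, O_y = 8.049 kN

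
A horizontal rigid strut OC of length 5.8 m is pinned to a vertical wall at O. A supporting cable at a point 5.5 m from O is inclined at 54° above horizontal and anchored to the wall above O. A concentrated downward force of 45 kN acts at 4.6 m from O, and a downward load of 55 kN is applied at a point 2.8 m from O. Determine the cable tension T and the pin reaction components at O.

ΣM about O: T·sin54°·5.5 − 45·4.6 − 55·2.8 = 0 → T = 361/(5.5·0.809017) = 81.131 ≈ 81.13 kN.
ΣF_x = 0: O_x − T·cos54° = 0 → O_x = 81.131 × 0.587785 = 47.69 kN.
ΣF_y = 0: O_y + T·sin54° − 45 − 55 = 0 → O_y = 100 − 81.131 × 0.809017 = 34.36 kN.

T = 81.13 kN, O_x = 47.69 kN, O_y = 34.36 kN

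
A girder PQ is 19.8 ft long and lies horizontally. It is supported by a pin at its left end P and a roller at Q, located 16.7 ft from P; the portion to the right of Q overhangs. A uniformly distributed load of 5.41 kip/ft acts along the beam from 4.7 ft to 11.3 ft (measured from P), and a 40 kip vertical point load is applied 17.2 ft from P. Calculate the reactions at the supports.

Resultant of the distributed load: 5.41 × 6.6 = 35.706 kip at 8 ft from P.
ΣM about P: Q_y·16.7 − (5.41·6.6)·8 − 40·17.2 = 0 → Q_y = 973.648/16.7 = 58.3023 ≈ 58.30 kip.
ΣF_y = 0: P_y + 58.3023 − 5.41·6.6 − 40 = 0 → P_y = 17.40 kip.
ΣF_x = 0: no horizontal applied forces, so P_x = 0.

P_x = 0, P_y = 17.40 kip, Q_y = 58.30 kip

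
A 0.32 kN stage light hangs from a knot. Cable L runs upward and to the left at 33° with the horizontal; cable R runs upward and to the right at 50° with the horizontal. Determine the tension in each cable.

T_L = 0.2072 kN, T_R = 0.2704 kN

ΣF_x = 0: −T_L·cos33° + T_R·cos50° = 0 → T_R = 1.30474·T_L.
ΣF_y = 0: T_L·sin33° + T_R·sin50° = 0.32.
Substitute: T_L·(0.544639 + 1.30474·0.766044) = 0.32 → T_L = 0.207237 ≈ 0.2072 kN.
Then T_R = 1.30474 × 0.207237 = 0.2704 kN.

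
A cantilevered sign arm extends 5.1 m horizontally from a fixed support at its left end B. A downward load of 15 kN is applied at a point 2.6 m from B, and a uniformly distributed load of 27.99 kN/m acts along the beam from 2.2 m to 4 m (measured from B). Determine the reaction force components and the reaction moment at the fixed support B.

Resultant of the distributed load: 27.99 × 1.8 = 50.382 kN at 3.1 m from B.
ΣF_x = 0: B_x = 0.
ΣF_y = 0: B_y − 15 − 27.99·1.8 = 0 → B_y = 65.38 kN.
ΣM about B: M_B − 15·2.6 − (27.99·1.8)·3.1 = 0 → M_B = 195.2 kN·m.

B_x = 0, B_y = 65.38 kN, M_B = 195.2 kN·m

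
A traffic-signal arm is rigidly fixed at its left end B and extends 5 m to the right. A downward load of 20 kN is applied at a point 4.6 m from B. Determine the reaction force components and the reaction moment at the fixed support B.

ΣF_x = 0: B_x = 0.
ΣF_y = 0: B_y − 20 = 0 → B_y = 20.00 kN.
ΣM about B: M_B − 20·4.6 = 0 → M_B = 92.00 kN·m.

B_x = 0, B_y = 20.00 kN, M_B = 92.00 kN·m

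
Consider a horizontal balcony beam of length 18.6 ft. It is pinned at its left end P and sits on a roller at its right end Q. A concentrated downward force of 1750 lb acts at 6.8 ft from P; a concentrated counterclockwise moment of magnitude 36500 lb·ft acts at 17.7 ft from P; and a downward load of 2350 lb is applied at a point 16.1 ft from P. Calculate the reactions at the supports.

ΣM about P: Q_y·18.6 − 1750·6.8 + 36500 − 2350·16.1 = 0 → Q_y = 13235/18.6 = 711.559 ≈ 711.6 lb.
ΣF_y = 0: P_y + 711.559 − 1750 − 2350 = 0 → P_y = 3388 lb.
ΣF_x = 0: no horizontal applied forces, so P_x = 0.

P_x = 0, P_y = 3388 lb, Q_y = 711.6 lb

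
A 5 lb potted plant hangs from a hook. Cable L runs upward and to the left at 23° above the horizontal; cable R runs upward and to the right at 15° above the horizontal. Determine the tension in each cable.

T_L = 7.845 lb, T_R = 7.476 lb

ΣF_x = 0: −T_L·cos23° + T_R·cos15° = 0 → T_R = 0.952977·T_L.
ΣF_y = 0: T_L·sin23° + T_R·sin15° = 5.
Substitute: T_L·(0.390731 + 0.952977·0.258819) = 5 → T_L = 7.84462 ≈ 7.845 lb.
Then T_R = 0.952977 × 7.84462 = 7.476 lb.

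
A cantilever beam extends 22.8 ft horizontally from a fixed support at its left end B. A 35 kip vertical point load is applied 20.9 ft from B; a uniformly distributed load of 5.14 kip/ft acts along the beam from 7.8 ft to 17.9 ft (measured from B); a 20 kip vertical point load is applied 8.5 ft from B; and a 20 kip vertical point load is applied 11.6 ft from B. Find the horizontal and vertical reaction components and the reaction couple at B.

B_x = 0, B_y = 126.9 kip, M_B = 1801 kip·ft

Resultant of the distributed load: 5.14 × 10.1 = 51.914 kip at 12.85 ft from B.
ΣF_x = 0: B_x = 0.
ΣF_y = 0: B_y − 35 − 5.14·10.1 − 20 − 20 = 0 → B_y = 126.9 kip.
ΣM about B: M_B − 35·20.9 − (5.14·10.1)·12.85 − 20·8.5 − 20·11.6 = 0 → M_B = 1801 kip·ft.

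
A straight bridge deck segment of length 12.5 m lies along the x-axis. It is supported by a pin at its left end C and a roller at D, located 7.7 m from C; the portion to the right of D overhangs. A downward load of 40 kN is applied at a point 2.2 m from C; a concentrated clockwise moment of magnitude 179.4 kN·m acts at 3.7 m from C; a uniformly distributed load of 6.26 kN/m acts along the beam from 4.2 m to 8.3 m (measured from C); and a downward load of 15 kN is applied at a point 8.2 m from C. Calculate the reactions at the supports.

Resultant of the distributed load: 6.26 × 4.1 = 25.666 kN at 6.25 m from C.
Moments about C: D_y·7.7 − 40·2.2 − 179.4 − (6.26·4.1)·6.25 − 15·8.2 = 0 → D_y = 550.8125/7.7 = 71.5341 ≈ 71.53 kN.
ΣF_y = 0: C_y + 71.5341 − 40 − 6.26·4.1 − 15 = 0 → C_y = 9.132 kN.
ΣF_x = 0: no horizontal applied forces, so C_x = 0.

C_x = 0, C_y = 9.132 kN, D_y = 71.53 kN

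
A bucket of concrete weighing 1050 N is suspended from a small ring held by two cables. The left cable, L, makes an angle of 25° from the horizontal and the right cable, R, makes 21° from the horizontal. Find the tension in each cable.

T_L = 1363 N, T_R = 1323 N

ΣF_x = 0: −T_L·cos25° + T_R·cos21° = 0 → T_R = 0.970787·T_L.
ΣF_y = 0: T_L·sin25° + T_R·sin21° = 1050.
Substitute: T_L·(0.422618 + 0.970787·0.358368) = 1050 → T_L = 1362.72 ≈ 1363 N.
Then T_R = 0.970787 × 1362.72 = 1323 N.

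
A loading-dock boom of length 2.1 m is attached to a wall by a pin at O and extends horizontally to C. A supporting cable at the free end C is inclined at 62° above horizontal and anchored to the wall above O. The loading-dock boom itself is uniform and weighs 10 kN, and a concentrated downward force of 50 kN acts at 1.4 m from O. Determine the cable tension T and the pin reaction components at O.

T = 43.42 kN, O_x = 20.38 kN, O_y = 21.67 kN

ΣM about O: T·sin62°·2.1 − 10·1.05 − 50·1.4 = 0 → T = 80.5/(2.1·0.882948) = 43.4152 ≈ 43.42 kN.
ΣF_x = 0: O_x − T·cos62° = 0 → O_x = 43.4152 × 0.469472 = 20.38 kN.
ΣF_y = 0: O_y + T·sin62° − 10 − 50 = 0 → O_y = 60 − 43.4152 × 0.882948 = 21.67 kN.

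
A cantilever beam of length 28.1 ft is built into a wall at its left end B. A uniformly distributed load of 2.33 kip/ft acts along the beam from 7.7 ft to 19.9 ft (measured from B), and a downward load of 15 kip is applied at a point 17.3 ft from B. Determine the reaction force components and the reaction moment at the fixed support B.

Resultant of the distributed load: 2.33 × 12.2 = 28.426 kip at 13.8 ft from B.
ΣF_x = 0: B_x = 0.
ΣF_y = 0: B_y − 2.33·12.2 − 15 = 0 → B_y = 43.43 kip.
ΣM about B: M_B − (2.33·12.2)·13.8 − 15·17.3 = 0 → M_B = 651.8 kip·ft.

B_x = 0, B_y = 43.43 kip, M_B = 651.8 kip·ft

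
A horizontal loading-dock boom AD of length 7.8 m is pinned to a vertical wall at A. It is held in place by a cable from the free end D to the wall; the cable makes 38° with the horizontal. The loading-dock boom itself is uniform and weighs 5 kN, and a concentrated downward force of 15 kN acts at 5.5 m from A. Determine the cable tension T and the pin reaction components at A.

T = 21.24 kN, A_x = 16.74 kN, A_y = 6.923 kN

ΣM about A: T·sin38°·7.8 − 5·3.9 − 15·5.5 = 0 → T = 102/(7.8·0.615661) = 21.2405 ≈ 21.24 kN.
ΣF_x = 0: A_x − T·cos38° = 0 → A_x = 21.2405 × 0.788011 = 16.74 kN.
ΣF_y = 0: A_y + T·sin38° − 5 − 15 = 0 → A_y = 20 − 21.2405 × 0.615661 = 6.923 kN.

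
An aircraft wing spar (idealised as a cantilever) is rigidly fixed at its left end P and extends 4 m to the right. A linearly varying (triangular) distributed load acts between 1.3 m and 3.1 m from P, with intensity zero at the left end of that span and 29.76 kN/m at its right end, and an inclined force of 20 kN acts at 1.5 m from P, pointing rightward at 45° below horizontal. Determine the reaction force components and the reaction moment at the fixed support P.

P_x = -14.14 kN, P_y = 40.93 kN, M_P = 88.17 kN·m

Resultant of the triangular load: ½ × 29.76 × 1.8 = 26.784 kN, acting at 2.5 m from P (one-third of the span from the peak).
ΣF_x = 0: P_x + 20·cos45° = 0 → P_x = -14.14 kN.
ΣF_y = 0: P_y − ½·29.76·1.8 − 20·sin45° = 0 → P_y = 40.93 kN.
ΣM about P: M_P − (½·29.76·1.8)·2.5 − 20·sin45°·1.5 = 0 → M_P = 88.17 kN·m.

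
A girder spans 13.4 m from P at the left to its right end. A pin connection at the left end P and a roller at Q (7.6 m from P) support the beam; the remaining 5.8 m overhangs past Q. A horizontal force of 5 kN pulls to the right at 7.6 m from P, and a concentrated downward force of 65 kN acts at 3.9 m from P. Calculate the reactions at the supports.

ΣM about P: Q_y·7.6 − 65·3.9 = 0 → Q_y = 253.5/7.6 = 33.3553 ≈ 33.36 kN.
ΣF_y = 0: P_y + 33.3553 − 65 = 0 → P_y = 31.64 kN.
ΣF_x = 0: P_x + 5 = 0 → P_x = -5.000 kN.

P_x = -5.000 kN, P_y = 31.64 kN, Q_y = 33.36 kN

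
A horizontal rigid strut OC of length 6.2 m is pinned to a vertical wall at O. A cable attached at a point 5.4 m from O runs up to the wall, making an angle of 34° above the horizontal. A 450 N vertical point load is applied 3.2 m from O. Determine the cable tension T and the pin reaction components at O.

ΣM about O: T·sin34°·5.4 − 450·3.2 = 0 → T = 1440/(5.4·0.559193) = 476.878 ≈ 476.9 N.
ΣF_x = 0: O_x − T·cos34° = 0 → O_x = 476.878 × 0.829038 = 395.3 N.
ΣF_y = 0: O_y + T·sin34° − 450 = 0 → O_y = 450 − 476.878 × 0.559193 = 183.3 N.

T = 476.9 N, O_x = 395.3 N, O_y = 183.3 N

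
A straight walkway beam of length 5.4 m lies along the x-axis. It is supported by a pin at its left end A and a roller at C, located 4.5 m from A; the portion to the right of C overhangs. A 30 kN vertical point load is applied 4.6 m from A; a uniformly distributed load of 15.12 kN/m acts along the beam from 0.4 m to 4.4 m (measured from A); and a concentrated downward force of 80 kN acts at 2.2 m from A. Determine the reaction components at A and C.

A_x = 0, A_y = 68.45 kN, C_y = 102.0 kN

Resultant of the distributed load: 15.12 × 4 = 60.48 kN at 2.4 m from A.
Moments about A: C_y·4.5 − 30·4.6 − (15.12·4)·2.4 − 80·2.2 = 0 → C_y = 459.152/4.5 = 102.034 ≈ 102.0 kN.
ΣF_y = 0: A_y + 102.034 − 30 − 15.12·4 − 80 = 0 → A_y = 68.45 kN.
ΣF_x = 0: no horizontal applied forces, so A_x = 0.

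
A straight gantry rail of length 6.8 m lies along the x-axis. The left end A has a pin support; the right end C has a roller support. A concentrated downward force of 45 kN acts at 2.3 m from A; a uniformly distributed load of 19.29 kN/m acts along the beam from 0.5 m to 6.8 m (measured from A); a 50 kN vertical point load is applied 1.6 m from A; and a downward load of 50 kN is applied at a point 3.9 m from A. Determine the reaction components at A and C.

Resultant of the distributed load: 19.29 × 6.3 = 121.527 kN at 3.65 m from A.
Moments about A: C_y·6.8 − 45·2.3 − (19.29·6.3)·3.65 − 50·1.6 − 50·3.9 = 0 → C_y = 822.07355/6.8 = 120.893 ≈ 120.9 kN.
ΣF_y = 0: A_y + 120.893 − 45 − 19.29·6.3 − 50 − 50 = 0 → A_y = 145.6 kN.
ΣF_x = 0: no horizontal applied forces, so A_x = 0.

A_x = 0, A_y = 145.6 kN, C_y = 120.9 kN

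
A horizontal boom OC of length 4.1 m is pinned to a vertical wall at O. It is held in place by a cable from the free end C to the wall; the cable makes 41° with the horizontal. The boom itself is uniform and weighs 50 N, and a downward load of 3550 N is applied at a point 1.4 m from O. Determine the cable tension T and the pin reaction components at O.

T = 1886 N, O_x = 1423 N, O_y = 2363 N

ΣM about O: T·sin41°·4.1 − 50·2.05 − 3550·1.4 = 0 → T = 5072.5/(4.1·0.656059) = 1885.8 ≈ 1886 N.
ΣF_x = 0: O_x − T·cos41° = 0 → O_x = 1885.8 × 0.75471 = 1423 N.
ΣF_y = 0: O_y + T·sin41° − 50 − 3550 = 0 → O_y = 3600 − 1885.8 × 0.656059 = 2363 N.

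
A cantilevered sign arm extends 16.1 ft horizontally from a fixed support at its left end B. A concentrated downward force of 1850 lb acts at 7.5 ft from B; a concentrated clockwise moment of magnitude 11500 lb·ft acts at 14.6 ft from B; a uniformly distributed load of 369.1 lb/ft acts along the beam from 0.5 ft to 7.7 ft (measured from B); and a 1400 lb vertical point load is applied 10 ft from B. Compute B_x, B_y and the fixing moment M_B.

Resultant of the distributed load: 369.1 × 7.2 = 2657.52 lb at 4.1 ft from B.
ΣF_x = 0: B_x = 0.
ΣF_y = 0: B_y − 1850 − 369.1·7.2 − 1400 = 0 → B_y = 5908 lb.
ΣM about B: M_B − 1850·7.5 − 11500 − (369.1·7.2)·4.1 − 1400·10 = 0 → M_B = 50270 lb·ft.

B_x = 0, B_y = 5908 lb, M_B = 50270 lb·ft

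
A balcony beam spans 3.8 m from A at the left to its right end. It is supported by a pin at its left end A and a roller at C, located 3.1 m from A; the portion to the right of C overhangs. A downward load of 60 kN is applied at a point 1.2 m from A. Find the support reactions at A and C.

A_x = 0, A_y = 36.77 kN, C_y = 23.23 kN

ΣM about A: C_y·3.1 − 60·1.2 = 0 → C_y = 72/3.1 = 23.2258 ≈ 23.23 kN.
ΣF_y = 0: A_y + 23.2258 − 60 = 0 → A_y = 36.77 kN.
ΣF_x = 0: no horizontal applied forces, so A_x = 0.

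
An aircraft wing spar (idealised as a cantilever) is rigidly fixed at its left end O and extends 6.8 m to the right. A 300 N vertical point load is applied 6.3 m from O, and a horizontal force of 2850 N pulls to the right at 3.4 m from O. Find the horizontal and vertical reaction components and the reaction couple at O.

ΣF_x = 0: O_x + 2850 = 0 → O_x = -2850 N.
ΣF_y = 0: O_y − 300 = 0 → O_y = 300.0 N.
ΣM about O: M_O − 300·6.3 = 0 → M_O = 1890 N·m.

O_x = -2850 N, O_y = 300.0 N, M_O = 1890 N·m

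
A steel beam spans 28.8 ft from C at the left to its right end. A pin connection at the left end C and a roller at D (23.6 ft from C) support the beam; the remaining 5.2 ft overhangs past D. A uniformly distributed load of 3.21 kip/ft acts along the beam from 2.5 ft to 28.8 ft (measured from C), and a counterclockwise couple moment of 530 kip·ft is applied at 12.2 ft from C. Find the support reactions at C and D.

Resultant of the distributed load: 3.21 × 26.3 = 84.423 kip at 15.65 ft from C.
Moments about C: D_y·23.6 − (3.21·26.3)·15.65 + 530 = 0 → D_y = 791.21995/23.6 = 33.5263 ≈ 33.53 kip.
ΣF_y = 0: C_y + 33.5263 − 3.21·26.3 = 0 → C_y = 50.90 kip.
ΣF_x = 0: no horizontal applied forces, so C_x = 0.

C_x = 0, C_y = 50.90 kip, D_y = 33.53 kip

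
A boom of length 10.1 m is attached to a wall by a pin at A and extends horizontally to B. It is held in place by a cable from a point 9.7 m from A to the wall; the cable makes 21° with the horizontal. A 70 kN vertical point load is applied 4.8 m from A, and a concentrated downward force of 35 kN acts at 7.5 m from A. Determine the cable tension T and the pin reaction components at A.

T = 172.2 kN, A_x = 160.7 kN, A_y = 43.30 kN

ΣM about A: T·sin21°·9.7 − 70·4.8 − 35·7.5 = 0 → T = 598.5/(9.7·0.358368) = 172.172 ≈ 172.2 kN.
ΣF_x = 0: A_x − T·cos21° = 0 → A_x = 172.172 × 0.93358 = 160.7 kN.
ΣF_y = 0: A_y + T·sin21° − 70 − 35 = 0 → A_y = 105 − 172.172 × 0.358368 = 43.30 kN.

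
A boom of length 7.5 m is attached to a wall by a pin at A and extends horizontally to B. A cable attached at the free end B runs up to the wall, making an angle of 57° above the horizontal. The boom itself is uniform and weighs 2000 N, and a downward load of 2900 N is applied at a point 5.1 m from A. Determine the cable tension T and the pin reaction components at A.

ΣM about A: T·sin57°·7.5 − 2000·3.75 − 2900·5.1 = 0 → T = 22290/(7.5·0.838671) = 3543.7 ≈ 3544 N.
ΣF_x = 0: A_x − T·cos57° = 0 → A_x = 3543.7 × 0.544639 = 1930 N.
ΣF_y = 0: A_y + T·sin57° − 2000 − 2900 = 0 → A_y = 4900 − 3543.7 × 0.838671 = 1928 N.

T = 3544 N, A_x = 1930 N, A_y = 1928 N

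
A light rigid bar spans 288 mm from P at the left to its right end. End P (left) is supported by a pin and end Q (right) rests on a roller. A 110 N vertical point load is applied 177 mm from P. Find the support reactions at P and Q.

Moments about P: Q_y·288 − 110·177 = 0 → Q_y = 19470/288 = 67.6042 ≈ 67.60 N.
ΣF_y = 0: P_y + 67.6042 − 110 = 0 → P_y = 42.40 N.
ΣF_x = 0: no horizontal applied forces, so P_x = 0.

P_x = 0, P_y = 42.40 N, Q_y = 67.60 N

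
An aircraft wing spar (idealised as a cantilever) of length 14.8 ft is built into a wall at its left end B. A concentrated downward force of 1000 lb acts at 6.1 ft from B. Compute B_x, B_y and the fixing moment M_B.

B_x = 0, B_y = 1000 lb, M_B = 6100 lb·ft

ΣF_x = 0: B_x = 0.
ΣF_y = 0: B_y − 1000 = 0 → B_y = 1000 lb.
ΣM about B: M_B − 1000·6.1 = 0 → M_B = 6100 lb·ft.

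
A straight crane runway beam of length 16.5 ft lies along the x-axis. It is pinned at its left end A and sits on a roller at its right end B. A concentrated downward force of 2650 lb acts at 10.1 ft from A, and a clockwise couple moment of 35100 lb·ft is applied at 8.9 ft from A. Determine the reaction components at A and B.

Taking moments about A: B_y·16.5 − 2650·10.1 − 35100 = 0 → B_y = 61865/16.5 = 3749.39 ≈ 3749 lb.
ΣF_y = 0: A_y + 3749.39 − 2650 = 0 → A_y = -1099 lb.
ΣF_x = 0: no horizontal applied forces, so A_x = 0.

A_x = 0, A_y = -1099 lb, B_y = 3749 lb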